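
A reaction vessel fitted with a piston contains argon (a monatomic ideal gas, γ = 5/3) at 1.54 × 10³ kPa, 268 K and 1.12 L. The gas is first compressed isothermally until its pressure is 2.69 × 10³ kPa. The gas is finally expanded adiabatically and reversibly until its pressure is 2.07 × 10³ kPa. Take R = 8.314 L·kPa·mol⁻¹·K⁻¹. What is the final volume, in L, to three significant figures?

T constant ⇒ Boyle's law P V = const: T₂ = T₁; V₂ = V₁·(P₁/P₂) = 0.6412 L.
Reversible adiabatic, γ = 5/3: T₃ = T₂·(P₃/P₂)^((γ−1)/γ) = 241.3 K; V₃ = V₂·(P₂/P₃)^(1/γ) = 0.7503 L.

V₃ ≈ 0.750 L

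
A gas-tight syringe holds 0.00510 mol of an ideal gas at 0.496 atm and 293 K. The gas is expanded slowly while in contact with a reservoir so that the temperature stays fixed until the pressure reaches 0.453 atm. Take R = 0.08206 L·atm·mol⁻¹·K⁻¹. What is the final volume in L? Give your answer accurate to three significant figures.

From PV = nRT: V₁ = nRT₁/P₁ = 0.2472 L.
T constant ⇒ Boyle's law P V = const: T₂ = T₁; V₂ = V₁·(P₁/P₂) = 0.2707 L.

V₂ ≈ 0.271 L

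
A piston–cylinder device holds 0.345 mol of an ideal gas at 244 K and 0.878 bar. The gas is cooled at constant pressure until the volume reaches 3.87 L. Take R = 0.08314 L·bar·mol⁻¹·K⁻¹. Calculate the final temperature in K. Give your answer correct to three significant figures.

From PV = nRT: V₁ = nRT₁/P₁ = 7.971 L.
P constant ⇒ V ∝ T: P₂ = P₁; T₂ = T₁·(V₂/V₁) = 118.5 K.

T₂ ≈ 118 K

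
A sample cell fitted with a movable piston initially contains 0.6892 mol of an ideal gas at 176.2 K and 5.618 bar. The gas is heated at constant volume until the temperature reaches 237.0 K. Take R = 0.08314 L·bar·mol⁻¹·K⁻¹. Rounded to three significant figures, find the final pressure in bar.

P₂ ≈ 7.56 bar

From PV = nRT: V₁ = nRT₁/P₁ = 1.797 L.
V constant ⇒ P ∝ T: V₂ = V₁; P₂ = P₁·(T₂/T₁) = 7.557 bar.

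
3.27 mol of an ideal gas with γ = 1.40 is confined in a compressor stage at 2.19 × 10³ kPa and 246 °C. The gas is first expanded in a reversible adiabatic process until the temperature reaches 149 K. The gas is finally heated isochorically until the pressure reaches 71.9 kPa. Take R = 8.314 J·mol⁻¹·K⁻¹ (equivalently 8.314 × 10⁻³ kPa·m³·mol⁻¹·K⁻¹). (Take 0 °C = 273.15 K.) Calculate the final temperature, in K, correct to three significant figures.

T₃ ≈ 386 K

Convert: T₁ = 519.1 K.
From PV = nRT: V₁ = nRT₁/P₁ = 0.006445 m³.
Reversible adiabatic, γ = 1.40: P₂ = P₁·(T₂/T₁)^(γ/(γ−1)) = 27.74 kPa; V₂ = V₁·(T₁/T₂)^(1/(γ−1)) = 0.1460 m³.
V constant ⇒ P ∝ T: V₃ = V₂; T₃ = T₂·(P₃/P₂) = 386.2 K.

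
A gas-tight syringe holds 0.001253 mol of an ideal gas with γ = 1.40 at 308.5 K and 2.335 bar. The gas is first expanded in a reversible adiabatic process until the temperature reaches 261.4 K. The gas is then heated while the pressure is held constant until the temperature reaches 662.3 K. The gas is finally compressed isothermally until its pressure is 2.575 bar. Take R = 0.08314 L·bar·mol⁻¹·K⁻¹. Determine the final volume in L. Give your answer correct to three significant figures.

From PV = nRT: V₁ = nRT₁/P₁ = 0.01376 L.
Adiabatic (γ = 1.40), T V^(γ−1) and P V^γ constant: P₂ = P₁·(T₂/T₁)^(γ/(γ−1)) = 1.308 bar; V₂ = V₁·(T₁/T₂)^(1/(γ−1)) = 0.02083 L.
Isobaric, so V/T is constant: P₃ = P₂; V₃ = V₂·(T₃/T₂) = 0.05277 L.
Isothermal, so P V is constant: T₄ = T₃; V₄ = V₃·(P₃/P₄) = 0.02679 L.

V₄ ≈ 0.0268 L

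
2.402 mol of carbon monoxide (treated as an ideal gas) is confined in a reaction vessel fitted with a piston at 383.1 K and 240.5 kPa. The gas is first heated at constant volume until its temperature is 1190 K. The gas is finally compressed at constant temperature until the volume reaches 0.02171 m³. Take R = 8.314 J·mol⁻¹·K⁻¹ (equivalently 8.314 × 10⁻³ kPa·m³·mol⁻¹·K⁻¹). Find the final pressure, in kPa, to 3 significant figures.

P₃ ≈ 1.09e+03 kPa

From PV = nRT: V₁ = nRT₁/P₁ = 0.03181 m³.
Isochoric, so P/T is constant: V₂ = V₁; P₂ = P₁·(T₂/T₁) = 747.1 kPa.
Isothermal, so P V is constant: T₃ = T₂; P₃ = P₂·(V₂/V₃) = 1095 kPa.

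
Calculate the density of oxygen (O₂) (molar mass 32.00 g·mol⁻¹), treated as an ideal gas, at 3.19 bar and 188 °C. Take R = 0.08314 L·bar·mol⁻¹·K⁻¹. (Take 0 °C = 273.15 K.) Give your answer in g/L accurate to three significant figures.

ρ ≈ 2.66 g/L

ρ = PM/(RT) = (3.19 × 32.00) / (0.08314 × 461.1)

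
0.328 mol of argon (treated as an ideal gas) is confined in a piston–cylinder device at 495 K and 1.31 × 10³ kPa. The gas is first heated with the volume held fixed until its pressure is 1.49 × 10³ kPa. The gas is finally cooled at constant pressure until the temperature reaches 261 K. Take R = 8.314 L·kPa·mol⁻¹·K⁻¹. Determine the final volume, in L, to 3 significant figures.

V₃ ≈ 0.478 L

From PV = nRT: V₁ = nRT₁/P₁ = 1.030 L.
Isochoric, so P/T is constant: V₂ = V₁; T₂ = T₁·(P₂/P₁) = 563.0 K.
Isobaric, so V/T is constant: P₃ = P₂; V₃ = V₂·(T₃/T₂) = 0.4777 L.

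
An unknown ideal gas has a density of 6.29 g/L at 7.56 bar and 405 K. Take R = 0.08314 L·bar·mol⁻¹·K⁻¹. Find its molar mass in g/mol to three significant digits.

ρ = PM/(RT) ⇒ M = ρRT/P = (6.29 × 0.08314 × 405.0) / 7.56

M ≈ 28.0 g/mol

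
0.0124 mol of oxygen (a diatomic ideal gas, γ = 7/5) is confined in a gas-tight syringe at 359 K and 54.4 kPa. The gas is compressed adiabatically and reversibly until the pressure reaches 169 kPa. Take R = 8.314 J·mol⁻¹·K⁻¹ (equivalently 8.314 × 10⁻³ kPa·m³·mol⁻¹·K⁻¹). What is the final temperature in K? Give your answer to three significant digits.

T₂ ≈ 496 K

From PV = nRT: V₁ = nRT₁/P₁ = 0.0006803 m³.
Adiabatic (γ = 7/5), T V^(γ−1) and P V^γ constant: T₂ = T₁·(P₂/P₁)^((γ−1)/γ) = 496.3 K; V₂ = V₁·(P₁/P₂)^(1/γ) = 0.0003028 m³.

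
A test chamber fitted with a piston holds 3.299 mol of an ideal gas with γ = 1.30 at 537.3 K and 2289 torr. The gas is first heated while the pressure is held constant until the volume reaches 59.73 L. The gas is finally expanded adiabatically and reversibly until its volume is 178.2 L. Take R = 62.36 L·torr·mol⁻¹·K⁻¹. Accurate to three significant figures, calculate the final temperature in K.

T₃ ≈ 479 K

From PV = nRT: V₁ = nRT₁/P₁ = 48.29 L.
Isobaric, so V/T is constant: P₂ = P₁; T₂ = T₁·(V₂/V₁) = 664.6 K.
Reversible adiabatic, γ = 1.30: T₃ = T₂·(V₂/V₃)^(γ−1) = 478.8 K; P₃ = P₂·(V₂/V₃)^γ = 552.7 torr.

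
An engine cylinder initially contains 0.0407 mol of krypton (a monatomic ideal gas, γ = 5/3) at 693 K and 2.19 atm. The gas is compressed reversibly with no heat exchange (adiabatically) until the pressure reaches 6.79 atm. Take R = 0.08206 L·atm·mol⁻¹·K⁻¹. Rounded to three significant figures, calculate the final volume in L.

V₂ ≈ 0.536 L

From PV = nRT: V₁ = nRT₁/P₁ = 1.057 L.
Adiabatic (γ = 5/3), T V^(γ−1) and P V^γ constant: T₂ = T₁·(P₂/P₁)^((γ−1)/γ) = 1090 K; V₂ = V₁·(P₁/P₂)^(1/γ) = 0.5360 L.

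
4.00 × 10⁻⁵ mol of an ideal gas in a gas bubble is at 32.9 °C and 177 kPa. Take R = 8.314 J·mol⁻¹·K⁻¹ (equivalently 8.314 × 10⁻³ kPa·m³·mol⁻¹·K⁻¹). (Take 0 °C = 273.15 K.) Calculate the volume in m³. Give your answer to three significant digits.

Convert: T = 306.05 K.
PV = nRT ⇒ V = nRT/P = (4.00e-05 × 8.314 × 10⁻³ × 306.05) / 177

V ≈ 5.75e-07 m³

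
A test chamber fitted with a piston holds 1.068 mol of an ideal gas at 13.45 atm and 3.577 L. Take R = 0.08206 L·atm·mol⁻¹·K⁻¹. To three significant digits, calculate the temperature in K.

T ≈ 549 K

PV = nRT ⇒ T = PV/(nR) = (13.45 × 3.577) / (1.068 × 0.08206)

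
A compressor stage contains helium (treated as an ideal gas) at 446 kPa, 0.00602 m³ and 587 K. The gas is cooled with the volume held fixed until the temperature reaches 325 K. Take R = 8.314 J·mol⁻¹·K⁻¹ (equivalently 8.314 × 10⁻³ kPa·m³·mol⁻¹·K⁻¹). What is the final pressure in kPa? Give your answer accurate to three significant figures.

P₂ ≈ 247 kPa

V constant ⇒ P ∝ T: V₂ = V₁; P₂ = P₁·(T₂/T₁) = 246.9 kPa.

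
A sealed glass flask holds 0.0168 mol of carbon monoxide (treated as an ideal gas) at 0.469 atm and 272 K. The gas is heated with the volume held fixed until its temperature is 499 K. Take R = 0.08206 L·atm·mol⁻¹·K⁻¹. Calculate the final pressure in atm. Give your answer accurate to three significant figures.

P₂ ≈ 0.860 atm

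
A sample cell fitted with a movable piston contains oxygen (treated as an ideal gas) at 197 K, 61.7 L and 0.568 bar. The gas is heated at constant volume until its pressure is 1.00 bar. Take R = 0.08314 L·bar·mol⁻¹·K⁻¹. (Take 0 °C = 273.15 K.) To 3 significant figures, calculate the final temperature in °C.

T₂ ≈ 73.7 °C

Isochoric, so P/T is constant: V₂ = V₁; T₂ = T₁·(P₂/P₁) = 346.8 K.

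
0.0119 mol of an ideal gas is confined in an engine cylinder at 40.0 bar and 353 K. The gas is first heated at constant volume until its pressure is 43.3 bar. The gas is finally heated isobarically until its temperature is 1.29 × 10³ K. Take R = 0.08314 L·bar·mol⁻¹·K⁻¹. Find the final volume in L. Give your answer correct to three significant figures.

From PV = nRT: V₁ = nRT₁/P₁ = 0.008731 L.
V constant ⇒ P ∝ T: V₂ = V₁; T₂ = T₁·(P₂/P₁) = 382.1 K.
Isobaric, so V/T is constant: P₃ = P₂; V₃ = V₂·(T₃/T₂) = 0.02948 L.

V₃ ≈ 0.0295 L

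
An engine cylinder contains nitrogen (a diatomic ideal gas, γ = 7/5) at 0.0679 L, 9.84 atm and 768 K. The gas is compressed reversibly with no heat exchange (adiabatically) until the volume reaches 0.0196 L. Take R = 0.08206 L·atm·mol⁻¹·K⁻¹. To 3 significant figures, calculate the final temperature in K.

T₂ ≈ 1.26e+03 K

Reversible adiabatic, γ = 7/5: T₂ = T₁·(V₁/V₂)^(γ−1) = 1262 K; P₂ = P₁·(V₁/V₂)^γ = 56.03 atm.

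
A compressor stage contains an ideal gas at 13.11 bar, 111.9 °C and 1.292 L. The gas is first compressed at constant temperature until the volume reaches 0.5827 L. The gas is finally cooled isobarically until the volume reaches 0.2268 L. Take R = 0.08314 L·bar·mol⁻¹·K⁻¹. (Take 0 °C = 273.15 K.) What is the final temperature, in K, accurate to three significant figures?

Convert: T₁ = 385.0 K.
Isothermal, so P V is constant: T₂ = T₁; P₂ = P₁·(V₁/V₂) = 29.07 bar.
Isobaric, so V/T is constant: P₃ = P₂; T₃ = T₂·(V₃/V₂) = 149.9 K.

T₃ ≈ 150 K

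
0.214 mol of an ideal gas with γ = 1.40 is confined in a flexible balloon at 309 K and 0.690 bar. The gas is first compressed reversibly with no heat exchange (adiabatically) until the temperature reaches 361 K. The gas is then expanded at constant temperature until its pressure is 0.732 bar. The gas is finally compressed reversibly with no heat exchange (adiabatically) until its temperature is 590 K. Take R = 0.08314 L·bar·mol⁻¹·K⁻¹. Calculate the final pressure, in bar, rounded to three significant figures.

P₄ ≈ 4.09 bar

From PV = nRT: V₁ = nRT₁/P₁ = 7.968 L.
Reversible adiabatic, γ = 1.40: P₂ = P₁·(T₂/T₁)^(γ/(γ−1)) = 1.189 bar; V₂ = V₁·(T₁/T₂)^(1/(γ−1)) = 5.401 L.
T constant ⇒ Boyle's law P V = const: T₃ = T₂; V₃ = V₂·(P₂/P₃) = 8.774 L.
Adiabatic (γ = 1.40), T V^(γ−1) and P V^γ constant: P₄ = P₃·(T₄/T₃)^(γ/(γ−1)) = 4.085 bar; V₄ = V₃·(T₃/T₄)^(1/(γ−1)) = 2.570 L.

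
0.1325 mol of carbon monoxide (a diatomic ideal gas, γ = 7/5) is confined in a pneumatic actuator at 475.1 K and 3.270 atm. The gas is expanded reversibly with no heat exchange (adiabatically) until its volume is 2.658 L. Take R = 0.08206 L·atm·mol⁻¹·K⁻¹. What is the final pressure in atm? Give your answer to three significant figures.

From PV = nRT: V₁ = nRT₁/P₁ = 1.580 L.
Adiabatic (γ = 7/5), T V^(γ−1) and P V^γ constant: T₂ = T₁·(V₁/V₂)^(γ−1) = 385.8 K; P₂ = P₁·(V₁/V₂)^γ = 1.578 atm.

P₂ ≈ 1.58 atm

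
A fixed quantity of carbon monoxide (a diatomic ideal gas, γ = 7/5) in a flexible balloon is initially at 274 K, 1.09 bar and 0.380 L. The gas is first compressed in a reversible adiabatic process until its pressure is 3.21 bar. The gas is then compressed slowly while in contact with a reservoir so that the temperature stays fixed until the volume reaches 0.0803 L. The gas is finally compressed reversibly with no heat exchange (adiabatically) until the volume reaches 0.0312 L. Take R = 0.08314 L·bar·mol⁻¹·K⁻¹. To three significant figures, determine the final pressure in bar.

Reversible adiabatic, γ = 7/5: T₂ = T₁·(P₂/P₁)^((γ−1)/γ) = 373.1 K; V₂ = V₁·(P₁/P₂)^(1/γ) = 0.1757 L.
T constant ⇒ Boyle's law P V = const: T₃ = T₂; P₃ = P₂·(V₂/V₃) = 7.023 bar.
Reversible adiabatic, γ = 7/5: T₄ = T₃·(V₃/V₄)^(γ−1) = 544.5 K; P₄ = P₃·(V₃/V₄)^γ = 26.38 bar.

P₄ ≈ 26.4 bar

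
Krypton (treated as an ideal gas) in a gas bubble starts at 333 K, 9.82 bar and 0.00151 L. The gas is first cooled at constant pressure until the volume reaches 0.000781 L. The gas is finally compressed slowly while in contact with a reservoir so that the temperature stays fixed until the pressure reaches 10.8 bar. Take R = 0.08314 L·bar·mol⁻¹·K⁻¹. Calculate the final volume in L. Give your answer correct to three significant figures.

P constant ⇒ V ∝ T: P₂ = P₁; T₂ = T₁·(V₂/V₁) = 172.2 K.
T constant ⇒ Boyle's law P V = const: T₃ = T₂; V₃ = V₂·(P₂/P₃) = 0.0007101 L.

V₃ ≈ 0.000710 L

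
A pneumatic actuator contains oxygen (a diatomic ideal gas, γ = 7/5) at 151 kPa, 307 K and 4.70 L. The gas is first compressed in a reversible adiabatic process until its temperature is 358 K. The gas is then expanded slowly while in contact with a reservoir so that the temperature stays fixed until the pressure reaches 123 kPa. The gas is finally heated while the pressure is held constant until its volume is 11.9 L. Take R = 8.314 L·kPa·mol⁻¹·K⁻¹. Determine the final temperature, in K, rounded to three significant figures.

T₄ ≈ 633 K

Adiabatic (γ = 7/5), T V^(γ−1) and P V^γ constant: P₂ = P₁·(T₂/T₁)^(γ/(γ−1)) = 258.6 kPa; V₂ = V₁·(T₁/T₂)^(1/(γ−1)) = 3.201 L.
T constant ⇒ Boyle's law P V = const: T₃ = T₂; V₃ = V₂·(P₂/P₃) = 6.728 L.
Isobaric, so V/T is constant: P₄ = P₃; T₄ = T₃·(V₄/V₃) = 633.2 K.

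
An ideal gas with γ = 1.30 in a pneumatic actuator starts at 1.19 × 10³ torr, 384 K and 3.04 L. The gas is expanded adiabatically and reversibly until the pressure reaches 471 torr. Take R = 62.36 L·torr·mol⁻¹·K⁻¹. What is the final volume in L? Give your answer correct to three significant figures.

V₂ ≈ 6.20 L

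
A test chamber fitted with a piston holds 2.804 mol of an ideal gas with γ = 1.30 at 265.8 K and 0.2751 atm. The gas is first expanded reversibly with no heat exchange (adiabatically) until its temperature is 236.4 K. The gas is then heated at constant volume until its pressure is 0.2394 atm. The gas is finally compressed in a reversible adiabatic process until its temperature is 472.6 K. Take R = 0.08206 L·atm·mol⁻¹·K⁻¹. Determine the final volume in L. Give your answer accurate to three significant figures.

V₄ ≈ 112 L

From PV = nRT: V₁ = nRT₁/P₁ = 222.3 L.
Reversible adiabatic, γ = 1.30: P₂ = P₁·(T₂/T₁)^(γ/(γ−1)) = 0.1655 atm; V₂ = V₁·(T₁/T₂)^(1/(γ−1)) = 328.6 L.
Isochoric, so P/T is constant: V₃ = V₂; T₃ = T₂·(P₃/P₂) = 341.9 K.
Adiabatic (γ = 1.30), T V^(γ−1) and P V^γ constant: P₄ = P₃·(T₄/T₃)^(γ/(γ−1)) = 0.9738 atm; V₄ = V₃·(T₃/T₄)^(1/(γ−1)) = 111.7 L.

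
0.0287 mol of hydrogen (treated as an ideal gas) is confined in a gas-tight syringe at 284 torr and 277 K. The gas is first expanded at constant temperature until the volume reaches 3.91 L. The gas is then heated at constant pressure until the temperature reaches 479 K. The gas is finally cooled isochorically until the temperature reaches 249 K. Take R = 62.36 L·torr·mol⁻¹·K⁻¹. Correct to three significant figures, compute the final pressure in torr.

From PV = nRT: V₁ = nRT₁/P₁ = 1.746 L.
Isothermal, so P V is constant: T₂ = T₁; P₂ = P₁·(V₁/V₂) = 126.8 torr.
Isobaric, so V/T is constant: P₃ = P₂; V₃ = V₂·(T₃/T₂) = 6.761 L.
V constant ⇒ P ∝ T: V₄ = V₃; P₄ = P₃·(T₄/T₃) = 65.91 torr.

P₄ ≈ 65.9 torr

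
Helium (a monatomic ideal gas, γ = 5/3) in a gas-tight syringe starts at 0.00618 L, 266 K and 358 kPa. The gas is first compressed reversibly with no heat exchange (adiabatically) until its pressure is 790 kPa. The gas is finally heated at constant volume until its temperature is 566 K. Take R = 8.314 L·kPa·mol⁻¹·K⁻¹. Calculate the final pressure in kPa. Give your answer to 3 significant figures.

Adiabatic (γ = 5/3), T V^(γ−1) and P V^γ constant: T₂ = T₁·(P₂/P₁)^((γ−1)/γ) = 365.1 K; V₂ = V₁·(P₁/P₂)^(1/γ) = 0.003844 L.
V constant ⇒ P ∝ T: V₃ = V₂; P₃ = P₂·(T₃/T₂) = 1225 kPa.

P₃ ≈ 1.22e+03 kPa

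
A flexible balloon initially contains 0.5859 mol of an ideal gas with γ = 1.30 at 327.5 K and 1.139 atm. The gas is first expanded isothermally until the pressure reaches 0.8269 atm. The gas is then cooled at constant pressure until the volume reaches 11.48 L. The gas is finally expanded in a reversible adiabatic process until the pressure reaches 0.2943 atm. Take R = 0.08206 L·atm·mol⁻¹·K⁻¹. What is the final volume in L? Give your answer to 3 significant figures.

From PV = nRT: V₁ = nRT₁/P₁ = 13.82 L.
T constant ⇒ Boyle's law P V = const: T₂ = T₁; V₂ = V₁·(P₁/P₂) = 19.04 L.
Isobaric, so V/T is constant: P₃ = P₂; T₃ = T₂·(V₃/V₂) = 197.4 K.
Adiabatic (γ = 1.30), T V^(γ−1) and P V^γ constant: T₄ = T₃·(P₄/P₃)^((γ−1)/γ) = 155.6 K; V₄ = V₃·(P₃/P₄)^(1/γ) = 25.41 L.

V₄ ≈ 25.4 L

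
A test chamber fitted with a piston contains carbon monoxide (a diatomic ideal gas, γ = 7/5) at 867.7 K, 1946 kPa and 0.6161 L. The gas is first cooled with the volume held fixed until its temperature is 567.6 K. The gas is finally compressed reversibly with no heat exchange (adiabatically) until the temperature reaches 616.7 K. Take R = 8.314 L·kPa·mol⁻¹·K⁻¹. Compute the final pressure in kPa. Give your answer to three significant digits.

V constant ⇒ P ∝ T: V₂ = V₁; P₂ = P₁·(T₂/T₁) = 1273 kPa.
Adiabatic (γ = 7/5), T V^(γ−1) and P V^γ constant: P₃ = P₂·(T₃/T₂)^(γ/(γ−1)) = 1702 kPa; V₃ = V₂·(T₂/T₃)^(1/(γ−1)) = 0.5007 L.

P₃ ≈ 1.70e+03 kPa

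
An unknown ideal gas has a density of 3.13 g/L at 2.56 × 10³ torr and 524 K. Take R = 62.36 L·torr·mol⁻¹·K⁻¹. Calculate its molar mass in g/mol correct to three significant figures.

ρ = PM/(RT) ⇒ M = ρRT/P = (3.13 × 62.36 × 524.0) / 2.56e+03

M ≈ 40.0 g/mol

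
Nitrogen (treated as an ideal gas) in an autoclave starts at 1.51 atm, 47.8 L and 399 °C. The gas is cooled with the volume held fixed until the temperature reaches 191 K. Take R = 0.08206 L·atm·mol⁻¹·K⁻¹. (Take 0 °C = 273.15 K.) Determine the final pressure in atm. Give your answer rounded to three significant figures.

P₂ ≈ 0.429 atm

Convert: T₁ = 672.1 K.
Isochoric, so P/T is constant: V₂ = V₁; P₂ = P₁·(T₂/T₁) = 0.4291 atm.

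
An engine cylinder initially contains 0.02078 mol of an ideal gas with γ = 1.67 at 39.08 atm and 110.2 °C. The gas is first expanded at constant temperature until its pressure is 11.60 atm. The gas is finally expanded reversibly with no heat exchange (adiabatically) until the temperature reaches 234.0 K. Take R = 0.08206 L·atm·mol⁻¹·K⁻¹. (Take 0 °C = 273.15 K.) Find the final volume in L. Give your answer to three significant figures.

Convert: T₁ = 383.3 K.
From PV = nRT: V₁ = nRT₁/P₁ = 0.01673 L.
T constant ⇒ Boyle's law P V = const: T₂ = T₁; V₂ = V₁·(P₁/P₂) = 0.05635 L.
Adiabatic (γ = 1.67), T V^(γ−1) and P V^γ constant: P₃ = P₂·(T₃/T₂)^(γ/(γ−1)) = 3.389 atm; V₃ = V₂·(T₂/T₃)^(1/(γ−1)) = 0.1177 L.

V₃ ≈ 0.118 L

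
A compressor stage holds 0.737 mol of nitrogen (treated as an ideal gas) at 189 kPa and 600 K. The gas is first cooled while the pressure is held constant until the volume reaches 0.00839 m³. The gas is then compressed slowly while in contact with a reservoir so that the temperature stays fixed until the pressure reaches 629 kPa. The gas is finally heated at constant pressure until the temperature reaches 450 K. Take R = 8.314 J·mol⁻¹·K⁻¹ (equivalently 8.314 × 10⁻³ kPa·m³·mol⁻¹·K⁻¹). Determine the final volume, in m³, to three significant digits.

V₄ ≈ 0.00438 m³

From PV = nRT: V₁ = nRT₁/P₁ = 0.01945 m³.
Isobaric, so V/T is constant: P₂ = P₁; T₂ = T₁·(V₂/V₁) = 258.8 K.
Isothermal, so P V is constant: T₃ = T₂; V₃ = V₂·(P₂/P₃) = 0.002521 m³.
P constant ⇒ V ∝ T: P₄ = P₃; V₄ = V₃·(T₄/T₃) = 0.004384 m³.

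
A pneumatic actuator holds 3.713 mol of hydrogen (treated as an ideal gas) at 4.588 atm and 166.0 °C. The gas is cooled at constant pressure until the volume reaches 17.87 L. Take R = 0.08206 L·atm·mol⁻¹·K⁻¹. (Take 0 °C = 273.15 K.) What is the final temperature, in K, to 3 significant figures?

T₂ ≈ 269 K

Convert: T₁ = 439.1 K.
From PV = nRT: V₁ = nRT₁/P₁ = 29.16 L.
P constant ⇒ V ∝ T: P₂ = P₁; T₂ = T₁·(V₂/V₁) = 269.1 K.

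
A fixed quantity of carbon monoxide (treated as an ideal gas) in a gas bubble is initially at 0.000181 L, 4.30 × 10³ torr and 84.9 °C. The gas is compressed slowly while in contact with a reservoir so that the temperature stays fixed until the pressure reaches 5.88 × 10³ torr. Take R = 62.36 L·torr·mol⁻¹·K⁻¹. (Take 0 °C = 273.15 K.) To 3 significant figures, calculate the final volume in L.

Convert: T₁ = 358.0 K.
Isothermal, so P V is constant: T₂ = T₁; V₂ = V₁·(P₁/P₂) = 0.0001324 L.

V₂ ≈ 0.000132 L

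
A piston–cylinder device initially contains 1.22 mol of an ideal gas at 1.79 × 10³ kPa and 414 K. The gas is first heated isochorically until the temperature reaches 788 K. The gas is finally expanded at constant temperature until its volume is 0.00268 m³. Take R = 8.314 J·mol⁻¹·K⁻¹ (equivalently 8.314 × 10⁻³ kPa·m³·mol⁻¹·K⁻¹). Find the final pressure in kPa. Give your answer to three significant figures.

P₃ ≈ 2.98e+03 kPa

From PV = nRT: V₁ = nRT₁/P₁ = 0.002346 m³.
V constant ⇒ P ∝ T: V₂ = V₁; P₂ = P₁·(T₂/T₁) = 3407 kPa.
T constant ⇒ Boyle's law P V = const: T₃ = T₂; P₃ = P₂·(V₂/V₃) = 2982 kPa.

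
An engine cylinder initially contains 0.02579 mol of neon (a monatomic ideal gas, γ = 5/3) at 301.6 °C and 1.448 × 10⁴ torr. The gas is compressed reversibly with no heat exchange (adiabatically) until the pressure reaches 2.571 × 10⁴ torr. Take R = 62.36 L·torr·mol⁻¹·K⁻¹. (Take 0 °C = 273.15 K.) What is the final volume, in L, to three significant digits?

Convert: T₁ = 574.8 K.
From PV = nRT: V₁ = nRT₁/P₁ = 0.06384 L.
Reversible adiabatic, γ = 5/3: T₂ = T₁·(P₂/P₁)^((γ−1)/γ) = 723.1 K; V₂ = V₁·(P₁/P₂)^(1/γ) = 0.04523 L.

V₂ ≈ 0.0452 L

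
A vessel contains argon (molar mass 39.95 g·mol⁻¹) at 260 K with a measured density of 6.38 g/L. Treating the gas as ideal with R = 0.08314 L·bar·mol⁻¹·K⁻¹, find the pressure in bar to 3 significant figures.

P ≈ 3.45 bar

ρ = PM/(RT) ⇒ P = ρRT/M = (6.38 × 0.08314 × 260.0) / 39.95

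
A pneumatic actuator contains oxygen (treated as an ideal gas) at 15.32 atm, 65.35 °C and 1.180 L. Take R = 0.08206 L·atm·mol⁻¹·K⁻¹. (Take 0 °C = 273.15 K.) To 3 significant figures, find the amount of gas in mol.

n ≈ 0.651 mol

Convert: T = 338.50 K.
PV = nRT ⇒ n = PV/(RT) = (15.32 × 1.180) / (0.08206 × 338.50)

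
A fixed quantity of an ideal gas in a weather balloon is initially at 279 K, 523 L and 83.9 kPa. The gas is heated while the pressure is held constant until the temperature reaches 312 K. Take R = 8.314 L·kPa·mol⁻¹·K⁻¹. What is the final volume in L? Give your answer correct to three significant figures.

P constant ⇒ V ∝ T: P₂ = P₁; V₂ = V₁·(T₂/T₁) = 584.9 L.

V₂ ≈ 585 L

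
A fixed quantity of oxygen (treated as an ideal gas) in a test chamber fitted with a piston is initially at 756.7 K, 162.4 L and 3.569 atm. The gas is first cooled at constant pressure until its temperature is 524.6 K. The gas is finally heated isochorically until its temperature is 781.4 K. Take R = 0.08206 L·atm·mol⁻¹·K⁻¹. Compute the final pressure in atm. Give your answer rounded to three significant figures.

P₃ ≈ 5.32 atm

P constant ⇒ V ∝ T: P₂ = P₁; V₂ = V₁·(T₂/T₁) = 112.6 L.
V constant ⇒ P ∝ T: V₃ = V₂; P₃ = P₂·(T₃/T₂) = 5.316 atm.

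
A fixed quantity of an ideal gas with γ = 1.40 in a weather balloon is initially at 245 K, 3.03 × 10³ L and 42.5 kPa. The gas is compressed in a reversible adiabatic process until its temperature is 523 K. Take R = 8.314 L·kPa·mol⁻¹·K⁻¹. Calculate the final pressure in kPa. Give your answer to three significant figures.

Adiabatic (γ = 1.40), T V^(γ−1) and P V^γ constant: P₂ = P₁·(T₂/T₁)^(γ/(γ−1)) = 604.0 kPa; V₂ = V₁·(T₁/T₂)^(1/(γ−1)) = 455.1 L.

P₂ ≈ 604 kPa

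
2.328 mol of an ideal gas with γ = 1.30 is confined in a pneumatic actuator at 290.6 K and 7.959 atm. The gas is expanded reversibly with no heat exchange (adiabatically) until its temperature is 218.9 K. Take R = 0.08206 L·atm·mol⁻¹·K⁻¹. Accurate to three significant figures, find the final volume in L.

V₂ ≈ 17.9 L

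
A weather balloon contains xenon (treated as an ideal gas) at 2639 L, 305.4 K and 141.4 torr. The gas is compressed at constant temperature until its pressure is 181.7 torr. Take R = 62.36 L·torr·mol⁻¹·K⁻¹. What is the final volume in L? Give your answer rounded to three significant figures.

Isothermal, so P V is constant: T₂ = T₁; V₂ = V₁·(P₁/P₂) = 2054 L.

V₂ ≈ 2.05e+03 L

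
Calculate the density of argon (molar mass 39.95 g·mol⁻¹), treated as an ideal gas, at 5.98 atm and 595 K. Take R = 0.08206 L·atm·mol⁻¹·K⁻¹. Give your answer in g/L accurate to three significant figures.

ρ = PM/(RT) = (5.98 × 39.95) / (0.08206 × 595.0)

ρ ≈ 4.89 g/L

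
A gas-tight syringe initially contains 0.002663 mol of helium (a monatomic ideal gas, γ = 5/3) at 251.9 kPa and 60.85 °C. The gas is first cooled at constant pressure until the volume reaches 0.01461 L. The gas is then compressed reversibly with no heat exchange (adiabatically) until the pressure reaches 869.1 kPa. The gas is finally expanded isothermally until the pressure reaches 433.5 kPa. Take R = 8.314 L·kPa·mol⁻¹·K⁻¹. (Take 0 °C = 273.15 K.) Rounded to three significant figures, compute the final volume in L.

V₄ ≈ 0.0139 L

Convert: T₁ = 334.0 K.
From PV = nRT: V₁ = nRT₁/P₁ = 0.02936 L.
P constant ⇒ V ∝ T: P₂ = P₁; T₂ = T₁·(V₂/V₁) = 166.2 K.
Reversible adiabatic, γ = 5/3: T₃ = T₂·(P₃/P₂)^((γ−1)/γ) = 272.8 K; V₃ = V₂·(P₂/P₃)^(1/γ) = 0.006949 L.
Isothermal, so P V is constant: T₄ = T₃; V₄ = V₃·(P₃/P₄) = 0.01393 L.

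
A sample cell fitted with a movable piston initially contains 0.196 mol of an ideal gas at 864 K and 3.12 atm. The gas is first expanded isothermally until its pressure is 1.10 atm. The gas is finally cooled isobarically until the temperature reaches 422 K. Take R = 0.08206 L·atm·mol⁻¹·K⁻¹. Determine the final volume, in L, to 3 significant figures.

V₃ ≈ 6.17 L

From PV = nRT: V₁ = nRT₁/P₁ = 4.454 L.
T constant ⇒ Boyle's law P V = const: T₂ = T₁; V₂ = V₁·(P₁/P₂) = 12.63 L.
P constant ⇒ V ∝ T: P₃ = P₂; V₃ = V₂·(T₃/T₂) = 6.170 L.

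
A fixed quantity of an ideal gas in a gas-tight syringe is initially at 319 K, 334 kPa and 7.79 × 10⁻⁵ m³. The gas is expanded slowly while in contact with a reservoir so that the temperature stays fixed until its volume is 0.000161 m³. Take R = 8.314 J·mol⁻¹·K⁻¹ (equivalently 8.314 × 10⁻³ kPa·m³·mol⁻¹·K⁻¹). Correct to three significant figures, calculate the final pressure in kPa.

P₂ ≈ 162 kPa

Isothermal, so P V is constant: T₂ = T₁; P₂ = P₁·(V₁/V₂) = 161.6 kPa.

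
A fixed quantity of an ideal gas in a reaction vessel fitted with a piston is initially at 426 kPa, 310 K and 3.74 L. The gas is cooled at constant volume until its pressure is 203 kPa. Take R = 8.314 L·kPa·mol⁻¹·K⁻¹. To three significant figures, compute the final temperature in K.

Isochoric, so P/T is constant: V₂ = V₁; T₂ = T₁·(P₂/P₁) = 147.7 K.

T₂ ≈ 148 K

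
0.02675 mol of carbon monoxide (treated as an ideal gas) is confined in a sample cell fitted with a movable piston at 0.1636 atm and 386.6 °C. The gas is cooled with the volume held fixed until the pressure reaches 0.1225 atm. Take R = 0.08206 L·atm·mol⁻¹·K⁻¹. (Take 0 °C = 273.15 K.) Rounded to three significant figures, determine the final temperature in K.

Convert: T₁ = 659.8 K.
From PV = nRT: V₁ = nRT₁/P₁ = 8.852 L.
V constant ⇒ P ∝ T: V₂ = V₁; T₂ = T₁·(P₂/P₁) = 494.0 K.

T₂ ≈ 494 K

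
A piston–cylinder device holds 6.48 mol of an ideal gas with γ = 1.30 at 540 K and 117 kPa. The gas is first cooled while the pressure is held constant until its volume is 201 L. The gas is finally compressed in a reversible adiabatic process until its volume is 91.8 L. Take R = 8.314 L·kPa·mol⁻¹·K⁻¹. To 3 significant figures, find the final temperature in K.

From PV = nRT: V₁ = nRT₁/P₁ = 248.7 L.
P constant ⇒ V ∝ T: P₂ = P₁; T₂ = T₁·(V₂/V₁) = 436.5 K.
Reversible adiabatic, γ = 1.30: T₃ = T₂·(V₂/V₃)^(γ−1) = 552.2 K; P₃ = P₂·(V₂/V₃)^γ = 324.1 kPa.

T₃ ≈ 552 K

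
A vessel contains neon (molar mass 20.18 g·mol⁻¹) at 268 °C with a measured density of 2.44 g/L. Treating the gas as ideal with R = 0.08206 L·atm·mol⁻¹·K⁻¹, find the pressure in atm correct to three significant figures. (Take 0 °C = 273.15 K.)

P ≈ 5.37 atm

ρ = PM/(RT) ⇒ P = ρRT/M = (2.44 × 0.08206 × 541.1) / 20.18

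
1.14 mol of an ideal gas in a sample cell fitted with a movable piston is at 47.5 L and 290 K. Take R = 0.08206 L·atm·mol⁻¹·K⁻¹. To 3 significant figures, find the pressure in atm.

P ≈ 0.571 atm

PV = nRT ⇒ P = nRT/V = (1.14 × 0.08206 × 290) / 47.5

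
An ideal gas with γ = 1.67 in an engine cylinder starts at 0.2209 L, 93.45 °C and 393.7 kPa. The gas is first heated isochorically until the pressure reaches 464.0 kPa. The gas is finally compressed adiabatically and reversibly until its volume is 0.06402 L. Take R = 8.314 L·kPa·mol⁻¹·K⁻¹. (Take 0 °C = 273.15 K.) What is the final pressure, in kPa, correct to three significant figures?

Convert: T₁ = 366.6 K.
V constant ⇒ P ∝ T: V₂ = V₁; T₂ = T₁·(P₂/P₁) = 432.1 K.
Adiabatic (γ = 1.67), T V^(γ−1) and P V^γ constant: T₃ = T₂·(V₂/V₃)^(γ−1) = 990.7 K; P₃ = P₂·(V₂/V₃)^γ = 3671 kPa.

P₃ ≈ 3.67e+03 kPa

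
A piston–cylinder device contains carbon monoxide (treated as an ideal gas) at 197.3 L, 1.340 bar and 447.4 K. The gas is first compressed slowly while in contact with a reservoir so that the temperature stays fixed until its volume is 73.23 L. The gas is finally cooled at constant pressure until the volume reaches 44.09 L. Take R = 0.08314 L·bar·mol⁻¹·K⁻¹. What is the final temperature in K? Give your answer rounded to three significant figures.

Isothermal, so P V is constant: T₂ = T₁; P₂ = P₁·(V₁/V₂) = 3.610 bar.
P constant ⇒ V ∝ T: P₃ = P₂; T₃ = T₂·(V₃/V₂) = 269.4 K.

T₃ ≈ 269 K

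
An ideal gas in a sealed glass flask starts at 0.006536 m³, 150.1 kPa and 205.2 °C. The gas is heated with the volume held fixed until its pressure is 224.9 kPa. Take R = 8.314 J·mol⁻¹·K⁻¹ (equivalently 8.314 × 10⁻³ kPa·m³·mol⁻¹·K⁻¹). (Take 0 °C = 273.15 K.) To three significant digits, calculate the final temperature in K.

T₂ ≈ 717 K

Convert: T₁ = 478.3 K.
Isochoric, so P/T is constant: V₂ = V₁; T₂ = T₁·(P₂/P₁) = 716.7 K.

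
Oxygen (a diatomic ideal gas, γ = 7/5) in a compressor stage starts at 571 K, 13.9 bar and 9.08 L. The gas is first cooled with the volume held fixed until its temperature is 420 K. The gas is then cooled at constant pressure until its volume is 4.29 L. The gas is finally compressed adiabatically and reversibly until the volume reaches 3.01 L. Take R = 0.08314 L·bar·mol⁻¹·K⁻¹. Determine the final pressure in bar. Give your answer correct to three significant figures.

V constant ⇒ P ∝ T: V₂ = V₁; P₂ = P₁·(T₂/T₁) = 10.22 bar.
P constant ⇒ V ∝ T: P₃ = P₂; T₃ = T₂·(V₃/V₂) = 198.4 K.
Adiabatic (γ = 7/5), T V^(γ−1) and P V^γ constant: T₄ = T₃·(V₃/V₄)^(γ−1) = 228.7 K; P₄ = P₃·(V₃/V₄)^γ = 16.79 bar.

P₄ ≈ 16.8 bar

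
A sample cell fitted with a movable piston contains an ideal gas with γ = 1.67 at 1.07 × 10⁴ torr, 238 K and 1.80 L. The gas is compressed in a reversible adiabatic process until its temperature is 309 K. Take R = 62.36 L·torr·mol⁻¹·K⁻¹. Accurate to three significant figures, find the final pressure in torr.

P₂ ≈ 2.05e+04 torr

Reversible adiabatic, γ = 1.67: P₂ = P₁·(T₂/T₁)^(γ/(γ−1)) = 2.051e+04 torr; V₂ = V₁·(T₁/T₂)^(1/(γ−1)) = 1.219 L.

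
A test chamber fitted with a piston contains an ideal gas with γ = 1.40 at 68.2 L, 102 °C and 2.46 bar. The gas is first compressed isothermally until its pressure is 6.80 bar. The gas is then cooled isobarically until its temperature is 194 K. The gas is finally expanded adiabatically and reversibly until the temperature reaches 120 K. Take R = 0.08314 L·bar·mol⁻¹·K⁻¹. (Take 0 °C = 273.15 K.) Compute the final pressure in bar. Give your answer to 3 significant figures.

Convert: T₁ = 375.1 K.
T constant ⇒ Boyle's law P V = const: T₂ = T₁; V₂ = V₁·(P₁/P₂) = 24.67 L.
Isobaric, so V/T is constant: P₃ = P₂; V₃ = V₂·(T₃/T₂) = 12.76 L.
Reversible adiabatic, γ = 1.40: P₄ = P₃·(T₄/T₃)^(γ/(γ−1)) = 1.266 bar; V₄ = V₃·(T₃/T₄)^(1/(γ−1)) = 42.40 L.

P₄ ≈ 1.27 bar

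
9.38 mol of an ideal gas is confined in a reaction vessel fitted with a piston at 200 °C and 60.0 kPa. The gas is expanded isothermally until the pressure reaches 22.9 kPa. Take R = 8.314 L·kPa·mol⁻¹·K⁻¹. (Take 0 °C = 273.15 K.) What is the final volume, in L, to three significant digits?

Convert: T₁ = 473.1 K.
From PV = nRT: V₁ = nRT₁/P₁ = 615.0 L.
Isothermal, so P V is constant: T₂ = T₁; V₂ = V₁·(P₁/P₂) = 1611 L.

V₂ ≈ 1.61e+03 L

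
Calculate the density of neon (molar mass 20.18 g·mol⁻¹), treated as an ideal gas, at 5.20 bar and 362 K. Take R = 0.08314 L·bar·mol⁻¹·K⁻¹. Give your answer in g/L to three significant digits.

ρ = PM/(RT) = (5.20 × 20.18) / (0.08314 × 362.0)

ρ ≈ 3.49 g/L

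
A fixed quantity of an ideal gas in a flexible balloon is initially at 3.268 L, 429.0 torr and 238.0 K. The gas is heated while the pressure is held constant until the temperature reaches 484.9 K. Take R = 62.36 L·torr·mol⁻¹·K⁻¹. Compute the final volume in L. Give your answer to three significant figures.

Isobaric, so V/T is constant: P₂ = P₁; V₂ = V₁·(T₂/T₁) = 6.658 L.

V₂ ≈ 6.66 L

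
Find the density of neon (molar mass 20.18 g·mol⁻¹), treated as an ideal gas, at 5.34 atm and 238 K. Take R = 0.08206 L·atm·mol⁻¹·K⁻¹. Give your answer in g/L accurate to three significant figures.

ρ ≈ 5.52 g/L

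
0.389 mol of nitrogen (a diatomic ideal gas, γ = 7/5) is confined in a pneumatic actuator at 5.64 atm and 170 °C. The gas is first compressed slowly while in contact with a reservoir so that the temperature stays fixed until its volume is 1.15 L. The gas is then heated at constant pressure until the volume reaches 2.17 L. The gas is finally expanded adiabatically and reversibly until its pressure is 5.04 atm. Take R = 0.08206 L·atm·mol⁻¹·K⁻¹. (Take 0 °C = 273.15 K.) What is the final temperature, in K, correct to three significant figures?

Convert: T₁ = 443.1 K.
From PV = nRT: V₁ = nRT₁/P₁ = 2.508 L.
Isothermal, so P V is constant: T₂ = T₁; P₂ = P₁·(V₁/V₂) = 12.30 atm.
P constant ⇒ V ∝ T: P₃ = P₂; T₃ = T₂·(V₃/V₂) = 836.2 K.
Reversible adiabatic, γ = 7/5: T₄ = T₃·(P₄/P₃)^((γ−1)/γ) = 648.0 K; V₄ = V₃·(P₃/P₄)^(1/γ) = 4.104 L.

T₄ ≈ 648 K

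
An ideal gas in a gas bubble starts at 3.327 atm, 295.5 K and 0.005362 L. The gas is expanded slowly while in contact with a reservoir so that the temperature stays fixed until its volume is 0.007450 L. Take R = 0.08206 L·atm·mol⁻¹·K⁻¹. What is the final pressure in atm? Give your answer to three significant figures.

P₂ ≈ 2.39 atm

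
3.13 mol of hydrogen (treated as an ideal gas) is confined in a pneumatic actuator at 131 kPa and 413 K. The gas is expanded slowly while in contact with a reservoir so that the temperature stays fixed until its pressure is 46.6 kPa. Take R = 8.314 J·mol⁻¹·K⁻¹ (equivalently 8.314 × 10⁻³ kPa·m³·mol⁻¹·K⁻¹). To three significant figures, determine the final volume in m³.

V₂ ≈ 0.231 m³

From PV = nRT: V₁ = nRT₁/P₁ = 0.08204 m³.
Isothermal, so P V is constant: T₂ = T₁; V₂ = V₁·(P₁/P₂) = 0.2306 m³.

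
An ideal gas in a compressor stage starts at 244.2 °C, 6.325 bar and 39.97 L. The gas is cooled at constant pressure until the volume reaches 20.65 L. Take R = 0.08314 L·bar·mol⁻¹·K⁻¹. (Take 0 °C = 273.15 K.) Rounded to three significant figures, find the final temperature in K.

T₂ ≈ 267 K

Convert: T₁ = 517.3 K.
P constant ⇒ V ∝ T: P₂ = P₁; T₂ = T₁·(V₂/V₁) = 267.3 K.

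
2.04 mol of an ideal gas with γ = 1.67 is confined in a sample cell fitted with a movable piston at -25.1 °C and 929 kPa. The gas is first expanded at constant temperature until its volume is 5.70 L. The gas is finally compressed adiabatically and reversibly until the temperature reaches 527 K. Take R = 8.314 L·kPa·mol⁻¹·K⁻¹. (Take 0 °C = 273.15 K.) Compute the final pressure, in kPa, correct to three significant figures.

Convert: T₁ = 248.0 K.
From PV = nRT: V₁ = nRT₁/P₁ = 4.529 L.
Isothermal, so P V is constant: T₂ = T₁; P₂ = P₁·(V₁/V₂) = 738.1 kPa.
Adiabatic (γ = 1.67), T V^(γ−1) and P V^γ constant: P₃ = P₂·(T₃/T₂)^(γ/(γ−1)) = 4829 kPa; V₃ = V₂·(T₂/T₃)^(1/(γ−1)) = 1.851 L.

P₃ ≈ 4.83e+03 kPa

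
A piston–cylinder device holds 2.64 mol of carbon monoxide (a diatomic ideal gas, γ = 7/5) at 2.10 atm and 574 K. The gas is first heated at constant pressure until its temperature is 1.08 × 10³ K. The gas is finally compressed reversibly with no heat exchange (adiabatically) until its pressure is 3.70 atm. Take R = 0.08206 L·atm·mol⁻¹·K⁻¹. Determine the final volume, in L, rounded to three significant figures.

From PV = nRT: V₁ = nRT₁/P₁ = 59.21 L.
P constant ⇒ V ∝ T: P₂ = P₁; V₂ = V₁·(T₂/T₁) = 111.4 L.
Adiabatic (γ = 7/5), T V^(γ−1) and P V^γ constant: T₃ = T₂·(P₃/P₂)^((γ−1)/γ) = 1270 K; V₃ = V₂·(P₂/P₃)^(1/γ) = 74.34 L.

V₃ ≈ 74.3 L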